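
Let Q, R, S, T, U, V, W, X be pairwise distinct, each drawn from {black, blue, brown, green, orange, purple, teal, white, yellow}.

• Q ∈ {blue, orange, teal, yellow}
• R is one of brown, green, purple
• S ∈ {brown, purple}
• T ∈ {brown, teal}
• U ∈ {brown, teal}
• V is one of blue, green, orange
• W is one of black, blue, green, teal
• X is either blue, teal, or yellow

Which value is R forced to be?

Among the 8 variables, black fits only W (and all 8 values in {black, blue, brown, green, orange, purple, teal, yellow} must be used), so W = black.
The 2 variables T and U are confined to {brown, teal}, which locks those values in; drop them from Q, R, S, X.
S has just one choice, so S = purple. Strike purple from R.
So R = green.

green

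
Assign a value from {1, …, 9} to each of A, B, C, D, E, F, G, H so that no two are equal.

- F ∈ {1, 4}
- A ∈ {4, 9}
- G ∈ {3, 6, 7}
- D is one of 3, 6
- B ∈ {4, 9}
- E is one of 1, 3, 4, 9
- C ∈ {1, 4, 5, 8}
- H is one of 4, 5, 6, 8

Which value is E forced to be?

The 8 variables draw from only 8 values {1, 3, 4, 5, 6, 7, 8, 9}, so each is used; only G can be 7, hence G = 7.
A and B between them cover only {4, 9} — a naked pair. Remove those values from C, E, F, H.
F has just one choice, so F = 1. So C, E can't be 1.
So E = 3.

3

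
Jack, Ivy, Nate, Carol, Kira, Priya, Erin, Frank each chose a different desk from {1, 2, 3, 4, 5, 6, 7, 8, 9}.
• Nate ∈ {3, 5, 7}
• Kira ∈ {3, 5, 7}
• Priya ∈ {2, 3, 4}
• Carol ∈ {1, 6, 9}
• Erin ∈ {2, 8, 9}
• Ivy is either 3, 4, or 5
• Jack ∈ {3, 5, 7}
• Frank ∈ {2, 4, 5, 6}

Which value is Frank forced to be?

Jack, Nate, Kira share exactly the 3 values {3, 5, 7}; by pigeonhole those values go to them, so strike 3, 5, 7 from Ivy, Priya, Frank.
Ivy's domain is down to {4}, so Ivy = 4. Eliminate 4 elsewhere: Priya, Frank.
Priya must be 2 (only option left). Eliminate 2 elsewhere: Erin, Frank.
So Frank = 6.

6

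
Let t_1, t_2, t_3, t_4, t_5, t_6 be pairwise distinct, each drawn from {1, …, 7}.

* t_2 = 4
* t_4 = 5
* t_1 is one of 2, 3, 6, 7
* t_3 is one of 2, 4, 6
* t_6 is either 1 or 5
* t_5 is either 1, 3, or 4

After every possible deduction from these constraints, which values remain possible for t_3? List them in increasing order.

t_2 has just one choice, so t_2 = 4. Strike 4 from t_3, t_5.
t_4 has just one choice, so t_4 = 5. Eliminate 5 elsewhere: t_6.
t_6 has just one choice, so t_6 = 1. So t_5 can't be 1.
t_5 has just one choice, so t_5 = 3. Eliminate 3 elsewhere: t_1.
No further eliminations apply; t_3 can still be any of 2, 6.

2, 6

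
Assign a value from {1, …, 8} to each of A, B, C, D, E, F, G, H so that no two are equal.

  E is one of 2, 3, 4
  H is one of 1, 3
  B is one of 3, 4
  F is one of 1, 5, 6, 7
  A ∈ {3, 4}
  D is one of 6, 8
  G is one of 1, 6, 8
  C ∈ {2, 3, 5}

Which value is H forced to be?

1

The 8 variables together cover exactly {1, 2, 3, 4, 5, 6, 7, 8} — 8 values for 8 variables — and 7 appears only in F's list, so F = 7.
Among the 7 still-open variables, 5 fits only C (and all 7 values in {1, 2, 3, 4, 5, 6, 8} must be used), so C = 5.
The 6 still-open variables together cover exactly {1, 2, 3, 4, 6, 8} — 6 values for 6 variables — and 2 appears only in E's list, so E = 2.
The 2 variables A and B are confined to {3, 4}, which locks those values in; drop them from H.
So H = 1.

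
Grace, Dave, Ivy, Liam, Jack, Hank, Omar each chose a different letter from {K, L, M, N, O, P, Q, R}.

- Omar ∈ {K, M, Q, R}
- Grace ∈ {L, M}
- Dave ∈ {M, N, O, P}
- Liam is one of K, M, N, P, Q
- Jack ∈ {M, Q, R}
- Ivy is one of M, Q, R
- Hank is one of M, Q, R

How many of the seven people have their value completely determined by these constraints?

Ivy, Jack, Hank between them cover only {M, Q, R} — a naked triple. Remove those values from Grace, Dave, Liam, Omar.
Grace has just one choice, so Grace = L.
That leaves Omar = K. Eliminate K elsewhere: Liam.
Determined: Grace=L, Omar=K. The other people each still have more than one consistent value. That makes 2.

2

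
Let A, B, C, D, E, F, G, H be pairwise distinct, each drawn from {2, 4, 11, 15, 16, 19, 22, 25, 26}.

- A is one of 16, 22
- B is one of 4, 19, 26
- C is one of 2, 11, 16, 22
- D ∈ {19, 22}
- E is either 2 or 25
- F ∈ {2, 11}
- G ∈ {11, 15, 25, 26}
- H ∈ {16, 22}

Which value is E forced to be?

25

A and H share exactly the 2 values {16, 22}; by pigeonhole those values go to them, so strike 16, 22 from C, D.
D has just one choice, so D = 19. Remove 19 from B.
The 2 variables C and F are confined to {2, 11}, which locks those values in; drop them from E, G.
So E = 25.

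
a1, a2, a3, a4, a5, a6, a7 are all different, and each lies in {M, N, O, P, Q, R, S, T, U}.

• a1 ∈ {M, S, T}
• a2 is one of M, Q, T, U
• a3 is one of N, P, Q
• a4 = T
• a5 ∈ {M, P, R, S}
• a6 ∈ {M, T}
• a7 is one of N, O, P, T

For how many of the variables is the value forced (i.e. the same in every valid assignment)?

3

a4 has just one choice, so a4 = T. Eliminate T elsewhere: a1, a2, a6, a7.
a6's domain is down to {M}, so a6 = M. Remove M from a1, a2, a5.
a1 must be S (only option left). Eliminate S elsewhere: a5.
Determined: a1=S, a4=T, a6=M. The other variables each still have more than one consistent value. That makes 3.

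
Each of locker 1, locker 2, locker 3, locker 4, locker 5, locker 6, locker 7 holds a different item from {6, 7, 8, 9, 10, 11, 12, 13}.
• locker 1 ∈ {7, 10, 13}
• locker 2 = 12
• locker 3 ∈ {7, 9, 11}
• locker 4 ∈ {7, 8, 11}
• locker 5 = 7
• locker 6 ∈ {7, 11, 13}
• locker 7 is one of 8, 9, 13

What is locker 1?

locker 2 must be 12 (only option left).
locker 5 has just one choice, so locker 5 = 7. So locker 1, locker 3, locker 4, locker 6 can't be 7.
The 5 still-open variables draw from only 5 values {8, 9, 10, 11, 13}, so each is used; only locker 1 can be 10, hence locker 1 = 10.

10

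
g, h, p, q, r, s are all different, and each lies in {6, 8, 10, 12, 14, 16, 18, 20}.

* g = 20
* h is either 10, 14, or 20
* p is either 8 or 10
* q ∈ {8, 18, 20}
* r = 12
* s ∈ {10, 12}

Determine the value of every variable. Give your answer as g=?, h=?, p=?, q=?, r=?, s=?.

g must be 20 (only option left). So h, q can't be 20.
r must be 12 (only option left). Eliminate 12 elsewhere: s.
s has just one choice, so s = 10. Eliminate 10 elsewhere: h, p.
h's domain is down to {14}, so h = 14.
That leaves p = 8. Remove 8 from q.
q must be 18 (only option left).

g=20, h=14, p=8, q=18, r=12, s=10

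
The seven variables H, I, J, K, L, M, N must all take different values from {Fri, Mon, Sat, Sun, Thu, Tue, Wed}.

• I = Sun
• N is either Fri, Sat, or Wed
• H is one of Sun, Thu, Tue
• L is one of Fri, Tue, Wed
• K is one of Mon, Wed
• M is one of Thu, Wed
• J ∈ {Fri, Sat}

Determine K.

I's domain is down to {Sun}, so I = Sun. Eliminate Sun elsewhere: H.
The 6 still-open variables draw from only 6 values {Fri, Mon, Sat, Thu, Tue, Wed}, so each is used; only K can be Mon, hence K = Mon.

Mon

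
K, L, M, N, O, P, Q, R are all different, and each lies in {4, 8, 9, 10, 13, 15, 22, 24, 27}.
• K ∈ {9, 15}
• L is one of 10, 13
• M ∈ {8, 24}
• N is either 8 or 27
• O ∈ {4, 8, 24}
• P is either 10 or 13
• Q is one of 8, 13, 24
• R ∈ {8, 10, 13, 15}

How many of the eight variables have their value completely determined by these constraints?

The 8 variables draw from only 8 values {4, 8, 9, 10, 13, 15, 24, 27}, so each is used; only O can be 4, hence O = 4.
The 7 still-open variables together cover exactly {8, 9, 10, 13, 15, 24, 27} — 7 values for 7 variables — and 9 appears only in K's list, so K = 9.
The 6 still-open variables draw from only 6 values {8, 10, 13, 15, 24, 27}, so each is used; only R can be 15, hence R = 15.
The 5 still-open variables draw from only 5 values {8, 10, 13, 24, 27}, so each is used; only N can be 27, hence N = 27.
L and P share exactly the 2 values {10, 13}; by pigeonhole those values go to them, so strike 10, 13 from Q.
Determined: K=9, N=27, O=4, R=15. The other variables each still have more than one consistent value. That makes 4.

4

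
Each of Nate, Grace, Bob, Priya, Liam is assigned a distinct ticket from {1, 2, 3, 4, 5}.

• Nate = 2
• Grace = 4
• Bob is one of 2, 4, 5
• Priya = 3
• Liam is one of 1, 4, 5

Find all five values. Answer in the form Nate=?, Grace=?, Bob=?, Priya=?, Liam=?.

Nate must be 2 (only option left). Eliminate 2 elsewhere: Bob.
Grace's domain is down to {4}, so Grace = 4. Remove 4 from Bob, Liam.
Bob has just one choice, so Bob = 5. Remove 5 from Liam.
Priya has just one choice, so Priya = 3.
Liam must be 1 (only option left).

Nate=2, Grace=4, Bob=5, Priya=3, Liam=1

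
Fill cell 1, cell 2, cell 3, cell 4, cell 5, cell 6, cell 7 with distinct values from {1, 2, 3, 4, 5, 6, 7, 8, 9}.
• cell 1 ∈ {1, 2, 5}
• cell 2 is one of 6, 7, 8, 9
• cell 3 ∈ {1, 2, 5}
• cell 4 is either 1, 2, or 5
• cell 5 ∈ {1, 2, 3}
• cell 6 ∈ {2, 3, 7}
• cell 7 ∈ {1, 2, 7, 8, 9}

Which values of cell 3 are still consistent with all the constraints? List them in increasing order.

1, 2, 5

cell 1, cell 3, cell 4 between them cover only {1, 2, 5} — a naked triple. Remove those values from cell 5, cell 6, cell 7.
That leaves cell 5 = 3. So cell 6 can't be 3.
cell 6 has just one choice, so cell 6 = 7. So cell 2, cell 7 can't be 7.
No further eliminations apply; cell 3 can still be any of 1, 2, 5.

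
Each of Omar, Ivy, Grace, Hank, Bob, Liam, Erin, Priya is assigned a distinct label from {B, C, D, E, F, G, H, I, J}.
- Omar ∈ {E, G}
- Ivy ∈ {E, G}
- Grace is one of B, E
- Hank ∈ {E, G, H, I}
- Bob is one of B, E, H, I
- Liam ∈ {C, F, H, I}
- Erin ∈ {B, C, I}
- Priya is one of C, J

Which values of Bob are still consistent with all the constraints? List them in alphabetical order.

The 8 variables draw from only 8 values {B, C, E, F, G, H, I, J}, so each is used; only Liam can be F, hence Liam = F.
The 7 still-open variables together cover exactly {B, C, E, G, H, I, J} — 7 values for 7 variables — and J appears only in Priya's list, so Priya = J.
Among the 6 still-open variables, C fits only Erin (and all 6 values in {B, C, E, G, H, I} must be used), so Erin = C.
The 2 variables Omar and Ivy are confined to {E, G}, which locks those values in; drop them from Grace, Hank, Bob.
Grace has just one choice, so Grace = B. Strike B from Bob.
No further eliminations apply; Bob can still be any of H, I.

H, I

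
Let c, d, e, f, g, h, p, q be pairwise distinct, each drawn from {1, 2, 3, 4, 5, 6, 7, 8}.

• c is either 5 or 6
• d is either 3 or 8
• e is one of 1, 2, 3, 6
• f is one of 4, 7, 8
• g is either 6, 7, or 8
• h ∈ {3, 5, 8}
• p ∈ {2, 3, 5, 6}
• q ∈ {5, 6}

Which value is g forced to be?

7

Among the 8 variables, 1 fits only e (and all 8 values in {1, 2, 3, 4, 5, 6, 7, 8} must be used), so e = 1.
Among the 7 still-open variables, 2 fits only p (and all 7 values in {2, 3, 4, 5, 6, 7, 8} must be used), so p = 2.
The 6 still-open variables draw from only 6 values {3, 4, 5, 6, 7, 8}, so each is used; only f can be 4, hence f = 4.
Among the 5 still-open variables, 7 fits only g (and all 5 values in {3, 5, 6, 7, 8} must be used), so g = 7.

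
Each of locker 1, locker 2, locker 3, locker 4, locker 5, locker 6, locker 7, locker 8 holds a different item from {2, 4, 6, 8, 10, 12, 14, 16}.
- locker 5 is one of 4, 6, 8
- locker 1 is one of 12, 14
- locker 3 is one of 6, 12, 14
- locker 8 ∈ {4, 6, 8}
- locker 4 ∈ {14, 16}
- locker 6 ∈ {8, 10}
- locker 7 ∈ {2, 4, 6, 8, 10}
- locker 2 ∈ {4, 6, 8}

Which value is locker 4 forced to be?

16

The 8 variables together cover exactly {2, 4, 6, 8, 10, 12, 14, 16} — 8 values for 8 variables — and 2 appears only in locker 7's list, so locker 7 = 2.
The 7 still-open variables draw from only 7 values {4, 6, 8, 10, 12, 14, 16}, so each is used; only locker 6 can be 10, hence locker 6 = 10.
Among the 6 still-open variables, 16 fits only locker 4 (and all 6 values in {4, 6, 8, 12, 14, 16} must be used), so locker 4 = 16.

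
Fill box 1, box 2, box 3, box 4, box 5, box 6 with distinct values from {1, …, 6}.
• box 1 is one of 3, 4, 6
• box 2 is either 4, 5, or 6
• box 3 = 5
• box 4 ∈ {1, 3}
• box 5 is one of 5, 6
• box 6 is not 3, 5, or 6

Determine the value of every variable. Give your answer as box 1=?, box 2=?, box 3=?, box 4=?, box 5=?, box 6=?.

box 1=3, box 2=4, box 3=5, box 4=1, box 5=6, box 6=2

box 3's domain is down to {5}, so box 3 = 5. Eliminate 5 elsewhere: box 2, box 5.
That leaves box 5 = 6. Remove 6 from box 1, box 2.
box 2's domain is down to {4}, so box 2 = 4. Remove 4 from box 1, box 6.
That leaves box 1 = 3. So box 4 can't be 3.
box 4 has just one choice, so box 4 = 1. So box 6 can't be 1.
box 6's domain is down to {2}, so box 6 = 2.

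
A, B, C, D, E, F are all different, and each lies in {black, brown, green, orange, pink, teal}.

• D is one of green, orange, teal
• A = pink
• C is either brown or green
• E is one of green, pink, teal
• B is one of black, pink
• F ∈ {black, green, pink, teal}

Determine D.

A must be pink (only option left). Strike pink from B, E, F.
B must be black (only option left). So F can't be black.
Among the 4 still-open variables, brown fits only C (and all 4 values in {brown, green, orange, teal} must be used), so C = brown.
The 3 still-open variables together cover exactly {green, orange, teal} — 3 values for 3 variables — and orange appears only in D's list, so D = orange.

orange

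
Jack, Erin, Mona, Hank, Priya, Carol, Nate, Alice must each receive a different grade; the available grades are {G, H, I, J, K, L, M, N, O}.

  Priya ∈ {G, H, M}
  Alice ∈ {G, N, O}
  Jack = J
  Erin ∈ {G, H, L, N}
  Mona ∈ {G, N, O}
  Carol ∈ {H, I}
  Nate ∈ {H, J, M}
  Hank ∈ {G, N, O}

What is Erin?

Jack's domain is down to {J}, so Jack = J. Strike J from Nate.
The 7 still-open variables together cover exactly {G, H, I, L, M, N, O} — 7 values for 7 variables — and I appears only in Carol's list, so Carol = I.
The 6 still-open variables draw from only 6 values {G, H, L, M, N, O}, so each is used; only Erin can be L, hence Erin = L.

L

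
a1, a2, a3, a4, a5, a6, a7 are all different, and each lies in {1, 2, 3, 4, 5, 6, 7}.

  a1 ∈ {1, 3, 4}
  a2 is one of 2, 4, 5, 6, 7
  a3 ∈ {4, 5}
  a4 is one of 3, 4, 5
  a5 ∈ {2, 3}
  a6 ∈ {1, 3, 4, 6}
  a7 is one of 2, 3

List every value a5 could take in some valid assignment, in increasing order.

The 7 variables draw from only 7 values {1, 2, 3, 4, 5, 6, 7}, so each is used; only a2 can be 7, hence a2 = 7.
Among the 6 still-open variables, 6 fits only a6 (and all 6 values in {1, 2, 3, 4, 5, 6} must be used), so a6 = 6.
The 5 still-open variables together cover exactly {1, 2, 3, 4, 5} — 5 values for 5 variables — and 1 appears only in a1's list, so a1 = 1.
a5 and a7 share exactly the 2 values {2, 3}; by pigeonhole those values go to them, so strike 2, 3 from a4.
No further eliminations apply; a5 can still be any of 2, 3.

2, 3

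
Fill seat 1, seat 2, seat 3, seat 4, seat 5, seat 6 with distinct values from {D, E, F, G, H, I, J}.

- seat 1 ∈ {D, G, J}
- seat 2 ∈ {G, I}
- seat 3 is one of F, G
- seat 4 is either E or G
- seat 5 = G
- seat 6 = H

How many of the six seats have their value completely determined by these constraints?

seat 5 has just one choice, so seat 5 = G. Eliminate G elsewhere: seat 1, seat 2, seat 3, seat 4.
That leaves seat 6 = H.
seat 2's domain is down to {I}, so seat 2 = I.
seat 3's domain is down to {F}, so seat 3 = F.
seat 4 has just one choice, so seat 4 = E.
Determined: seat 2=I, seat 3=F, seat 4=E, seat 5=G, seat 6=H. The other seats each still have more than one consistent value. That makes 5.

5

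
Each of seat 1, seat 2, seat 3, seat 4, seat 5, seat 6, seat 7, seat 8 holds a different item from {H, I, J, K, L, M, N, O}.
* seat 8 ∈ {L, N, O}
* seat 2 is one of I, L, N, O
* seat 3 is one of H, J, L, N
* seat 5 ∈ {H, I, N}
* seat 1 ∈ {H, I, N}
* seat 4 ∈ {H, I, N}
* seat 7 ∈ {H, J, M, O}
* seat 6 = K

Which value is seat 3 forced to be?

seat 6 has just one choice, so seat 6 = K.
The 7 still-open variables together cover exactly {H, I, J, L, M, N, O} — 7 values for 7 variables — and M appears only in seat 7's list, so seat 7 = M.
The 6 still-open variables draw from only 6 values {H, I, J, L, N, O}, so each is used; only seat 3 can be J, hence seat 3 = J.

J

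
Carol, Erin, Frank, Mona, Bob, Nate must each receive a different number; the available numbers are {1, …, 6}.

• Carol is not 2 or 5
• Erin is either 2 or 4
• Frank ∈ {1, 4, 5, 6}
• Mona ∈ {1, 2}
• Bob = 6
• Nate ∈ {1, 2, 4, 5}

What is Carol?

3

Bob's domain is down to {6}, so Bob = 6. Eliminate 6 elsewhere: Carol, Frank.
The 5 still-open variables draw from only 5 values {1, 2, 3, 4, 5}, so each is used; only Carol can be 3, hence Carol = 3.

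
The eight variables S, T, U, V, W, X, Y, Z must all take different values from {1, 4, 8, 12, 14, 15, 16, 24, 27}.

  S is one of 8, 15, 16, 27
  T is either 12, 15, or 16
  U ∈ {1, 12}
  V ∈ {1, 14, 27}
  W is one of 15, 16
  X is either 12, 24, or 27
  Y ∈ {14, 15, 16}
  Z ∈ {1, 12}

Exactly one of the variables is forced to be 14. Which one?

Y

The 8 variables together cover exactly {1, 8, 12, 14, 15, 16, 24, 27} — 8 values for 8 variables — and 8 appears only in S's list, so S = 8.
Among the 7 still-open variables, 24 fits only X (and all 7 values in {1, 12, 14, 15, 16, 24, 27} must be used), so X = 24.
Among the 6 still-open variables, 27 fits only V (and all 6 values in {1, 12, 14, 15, 16, 27} must be used), so V = 27.
The 5 still-open variables draw from only 5 values {1, 12, 14, 15, 16}, so each is used; only Y can be 14, hence Y = 14.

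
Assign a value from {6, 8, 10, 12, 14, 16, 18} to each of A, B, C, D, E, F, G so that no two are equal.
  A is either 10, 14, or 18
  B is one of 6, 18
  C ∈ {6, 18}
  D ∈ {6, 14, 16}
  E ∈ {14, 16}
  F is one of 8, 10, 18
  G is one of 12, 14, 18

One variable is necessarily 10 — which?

A

The 7 variables together cover exactly {6, 8, 10, 12, 14, 16, 18} — 7 values for 7 variables — and 8 appears only in F's list, so F = 8.
The 6 still-open variables together cover exactly {6, 10, 12, 14, 16, 18} — 6 values for 6 variables — and 10 appears only in A's list, so A = 10.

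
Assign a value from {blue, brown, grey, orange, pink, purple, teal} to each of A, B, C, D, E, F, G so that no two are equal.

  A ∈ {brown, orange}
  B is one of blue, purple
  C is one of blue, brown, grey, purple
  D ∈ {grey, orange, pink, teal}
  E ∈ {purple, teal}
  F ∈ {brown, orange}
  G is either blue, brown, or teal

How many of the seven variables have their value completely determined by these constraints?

The 7 variables together cover exactly {blue, brown, grey, orange, pink, purple, teal} — 7 values for 7 variables — and pink appears only in D's list, so D = pink.
The 6 still-open variables together cover exactly {blue, brown, grey, orange, purple, teal} — 6 values for 6 variables — and grey appears only in C's list, so C = grey.
The 2 variables A and F are confined to {brown, orange}, which locks those values in; drop them from G.
Determined: C=grey, D=pink. The other variables each still have more than one consistent value. That makes 2.

2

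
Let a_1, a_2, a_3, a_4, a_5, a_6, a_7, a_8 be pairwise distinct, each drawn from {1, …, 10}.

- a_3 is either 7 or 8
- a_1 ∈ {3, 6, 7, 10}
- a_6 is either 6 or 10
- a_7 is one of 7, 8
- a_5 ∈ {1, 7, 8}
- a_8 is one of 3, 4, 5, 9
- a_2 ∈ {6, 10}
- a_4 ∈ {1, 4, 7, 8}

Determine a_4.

a_2 and a_6 share exactly the 2 values {6, 10}; by pigeonhole those values go to them, so strike 6, 10 from a_1.
The 2 variables a_3 and a_7 are confined to {7, 8}, which locks those values in; drop them from a_1, a_4, a_5.
a_1's domain is down to {3}, so a_1 = 3. So a_8 can't be 3.
a_5's domain is down to {1}, so a_5 = 1. Eliminate 1 elsewhere: a_4.
So a_4 = 4.

4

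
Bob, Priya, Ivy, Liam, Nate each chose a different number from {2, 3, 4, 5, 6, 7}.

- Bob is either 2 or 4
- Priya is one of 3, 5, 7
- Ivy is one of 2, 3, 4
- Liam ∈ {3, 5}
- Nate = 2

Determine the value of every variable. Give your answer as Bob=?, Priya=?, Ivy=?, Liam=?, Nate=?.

Bob=4, Priya=7, Ivy=3, Liam=5, Nate=2

Nate has just one choice, so Nate = 2. Eliminate 2 elsewhere: Bob, Ivy.
Bob's domain is down to {4}, so Bob = 4. Remove 4 from Ivy.
That leaves Ivy = 3. Eliminate 3 elsewhere: Priya, Liam.
Liam must be 5 (only option left). Eliminate 5 elsewhere: Priya.
Priya's domain is down to {7}, so Priya = 7.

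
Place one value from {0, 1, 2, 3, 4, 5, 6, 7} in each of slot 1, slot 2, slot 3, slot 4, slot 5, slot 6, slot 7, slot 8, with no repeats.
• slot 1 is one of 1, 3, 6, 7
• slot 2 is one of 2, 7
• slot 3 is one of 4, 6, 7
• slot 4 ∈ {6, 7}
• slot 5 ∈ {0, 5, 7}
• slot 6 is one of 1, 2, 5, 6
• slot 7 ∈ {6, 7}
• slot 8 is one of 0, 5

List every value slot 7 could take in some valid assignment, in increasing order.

The 8 variables together cover exactly {0, 1, 2, 3, 4, 5, 6, 7} — 8 values for 8 variables — and 3 appears only in slot 1's list, so slot 1 = 3.
The 7 still-open variables draw from only 7 values {0, 1, 2, 4, 5, 6, 7}, so each is used; only slot 6 can be 1, hence slot 6 = 1.
The 6 still-open variables together cover exactly {0, 2, 4, 5, 6, 7} — 6 values for 6 variables — and 2 appears only in slot 2's list, so slot 2 = 2.
Among the 5 still-open variables, 4 fits only slot 3 (and all 5 values in {0, 4, 5, 6, 7} must be used), so slot 3 = 4.
slot 4 and slot 7 share exactly the 2 values {6, 7}; by pigeonhole those values go to them, so strike 6, 7 from slot 5.
No further eliminations apply; slot 7 can still be any of 6, 7.

6, 7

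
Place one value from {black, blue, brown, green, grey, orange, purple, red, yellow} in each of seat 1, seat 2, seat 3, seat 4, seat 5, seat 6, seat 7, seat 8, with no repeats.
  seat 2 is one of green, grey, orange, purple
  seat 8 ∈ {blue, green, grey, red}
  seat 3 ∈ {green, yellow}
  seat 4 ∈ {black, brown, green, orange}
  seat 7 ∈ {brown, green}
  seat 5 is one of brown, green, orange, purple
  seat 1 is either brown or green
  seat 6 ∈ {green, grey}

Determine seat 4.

seat 1 and seat 7 between them cover only {brown, green} — a naked pair. Remove those values from seat 2, seat 3, seat 4, seat 5, seat 6, seat 8.
seat 3 has just one choice, so seat 3 = yellow.
seat 6 must be grey (only option left). So seat 2, seat 8 can't be grey.
seat 2 and seat 5 between them cover only {orange, purple} — a naked pair. Remove those values from seat 4.
So seat 4 = black.

black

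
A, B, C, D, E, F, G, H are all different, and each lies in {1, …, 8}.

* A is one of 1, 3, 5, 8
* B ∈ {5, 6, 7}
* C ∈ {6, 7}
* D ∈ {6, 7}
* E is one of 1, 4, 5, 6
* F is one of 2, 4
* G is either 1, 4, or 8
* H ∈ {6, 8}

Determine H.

The 8 variables draw from only 8 values {1, 2, 3, 4, 5, 6, 7, 8}, so each is used; only F can be 2, hence F = 2.
Among the 7 still-open variables, 3 fits only A (and all 7 values in {1, 3, 4, 5, 6, 7, 8} must be used), so A = 3.
C and D share exactly the 2 values {6, 7}; by pigeonhole those values go to them, so strike 6, 7 from B, E, H.
So H = 8.

8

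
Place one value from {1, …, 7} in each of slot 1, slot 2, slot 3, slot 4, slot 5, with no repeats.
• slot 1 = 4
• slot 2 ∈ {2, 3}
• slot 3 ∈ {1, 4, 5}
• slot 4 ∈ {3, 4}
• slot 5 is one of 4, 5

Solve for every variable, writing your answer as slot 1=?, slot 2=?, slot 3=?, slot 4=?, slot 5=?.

slot 1 has just one choice, so slot 1 = 4. So slot 3, slot 4, slot 5 can't be 4.
slot 4's domain is down to {3}, so slot 4 = 3. Eliminate 3 elsewhere: slot 2.
slot 5 has just one choice, so slot 5 = 5. Remove 5 from slot 3.
That leaves slot 2 = 2.
slot 3's domain is down to {1}, so slot 3 = 1.

slot 1=4, slot 2=2, slot 3=1, slot 4=3, slot 5=5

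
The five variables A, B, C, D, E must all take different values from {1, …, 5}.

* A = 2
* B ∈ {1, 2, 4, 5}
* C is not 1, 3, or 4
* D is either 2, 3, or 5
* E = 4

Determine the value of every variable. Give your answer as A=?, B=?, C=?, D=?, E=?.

A's domain is down to {2}, so A = 2. Eliminate 2 elsewhere: B, C, D.
That leaves C = 5. Eliminate 5 elsewhere: B, D.
D's domain is down to {3}, so D = 3.
E's domain is down to {4}, so E = 4. Remove 4 from B.
That leaves B = 1.

A=2, B=1, C=5, D=3, E=4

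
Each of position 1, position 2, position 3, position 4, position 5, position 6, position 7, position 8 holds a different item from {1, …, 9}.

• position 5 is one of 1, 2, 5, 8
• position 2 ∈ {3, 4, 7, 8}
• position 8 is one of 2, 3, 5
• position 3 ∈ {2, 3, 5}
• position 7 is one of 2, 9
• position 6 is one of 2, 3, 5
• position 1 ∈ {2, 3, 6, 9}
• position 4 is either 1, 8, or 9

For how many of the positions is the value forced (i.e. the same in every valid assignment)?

The 3 variables position 3, position 6, position 8 are confined to {2, 3, 5}, which locks those values in; drop them from position 1, position 2, position 5, position 7.
position 7 must be 9 (only option left). Remove 9 from position 1, position 4.
That leaves position 1 = 6.
The 2 variables position 4 and position 5 are confined to {1, 8}, which locks those values in; drop them from position 2.
Determined: position 1=6, position 7=9. The other positions each still have more than one consistent value. That makes 2.

2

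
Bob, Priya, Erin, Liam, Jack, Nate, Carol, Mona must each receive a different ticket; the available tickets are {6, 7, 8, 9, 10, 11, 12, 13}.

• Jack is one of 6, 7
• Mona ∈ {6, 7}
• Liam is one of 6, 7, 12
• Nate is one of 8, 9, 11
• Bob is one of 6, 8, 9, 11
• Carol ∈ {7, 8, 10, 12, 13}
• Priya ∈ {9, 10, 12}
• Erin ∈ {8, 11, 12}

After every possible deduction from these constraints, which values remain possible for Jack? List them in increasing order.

6, 7

Among the 8 variables, 13 fits only Carol (and all 8 values in {6, 7, 8, 9, 10, 11, 12, 13} must be used), so Carol = 13.
The 7 still-open variables together cover exactly {6, 7, 8, 9, 10, 11, 12} — 7 values for 7 variables — and 10 appears only in Priya's list, so Priya = 10.
Jack and Mona share exactly the 2 values {6, 7}; by pigeonhole those values go to them, so strike 6, 7 from Bob, Liam.
That leaves Liam = 12. So Erin can't be 12.
No further eliminations apply; Jack can still be any of 6, 7.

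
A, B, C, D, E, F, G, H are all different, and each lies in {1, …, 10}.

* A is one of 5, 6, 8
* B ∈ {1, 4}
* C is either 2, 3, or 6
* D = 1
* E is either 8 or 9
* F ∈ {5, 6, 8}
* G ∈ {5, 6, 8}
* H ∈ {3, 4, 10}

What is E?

9

D has just one choice, so D = 1. So B can't be 1.
B has just one choice, so B = 4. Remove 4 from H.
A, F, G between them cover only {5, 6, 8} — a naked triple. Remove those values from C, E.
So E = 9.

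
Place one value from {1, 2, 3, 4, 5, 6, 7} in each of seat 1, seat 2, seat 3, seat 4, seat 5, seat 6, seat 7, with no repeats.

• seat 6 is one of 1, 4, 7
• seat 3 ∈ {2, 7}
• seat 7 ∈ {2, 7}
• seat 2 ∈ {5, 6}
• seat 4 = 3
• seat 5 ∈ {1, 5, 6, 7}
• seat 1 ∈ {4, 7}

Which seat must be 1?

seat 6

seat 4's domain is down to {3}, so seat 4 = 3.
seat 3 and seat 7 share exactly the 2 values {2, 7}; by pigeonhole those values go to them, so strike 2, 7 from seat 1, seat 5, seat 6.
That leaves seat 1 = 4. Strike 4 from seat 6.
So 1 goes to seat 6.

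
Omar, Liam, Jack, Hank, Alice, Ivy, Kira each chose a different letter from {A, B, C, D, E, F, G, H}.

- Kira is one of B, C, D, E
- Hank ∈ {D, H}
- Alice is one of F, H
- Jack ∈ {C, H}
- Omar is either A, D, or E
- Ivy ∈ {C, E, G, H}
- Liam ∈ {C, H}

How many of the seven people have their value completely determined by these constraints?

The 2 variables Liam and Jack are confined to {C, H}, which locks those values in; drop them from Hank, Alice, Ivy, Kira.
That leaves Hank = D. So Omar, Kira can't be D.
Alice's domain is down to {F}, so Alice = F.
Determined: Hank=D, Alice=F. The other people each still have more than one consistent value. That makes 2.

2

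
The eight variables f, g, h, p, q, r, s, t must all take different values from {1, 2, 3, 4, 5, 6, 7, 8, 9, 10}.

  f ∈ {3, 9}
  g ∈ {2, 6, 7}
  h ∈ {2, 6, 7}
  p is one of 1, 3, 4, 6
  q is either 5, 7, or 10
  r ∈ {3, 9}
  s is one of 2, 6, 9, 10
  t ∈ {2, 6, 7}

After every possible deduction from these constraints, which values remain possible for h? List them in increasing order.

f and r share exactly the 2 values {3, 9}; by pigeonhole those values go to them, so strike 3, 9 from p, s.
The 3 variables g, h, t are confined to {2, 6, 7}, which locks those values in; drop them from p, q, s.
That leaves s = 10. So q can't be 10.
That leaves q = 5.
No further eliminations apply; h can still be any of 2, 6, 7.

2, 6, 7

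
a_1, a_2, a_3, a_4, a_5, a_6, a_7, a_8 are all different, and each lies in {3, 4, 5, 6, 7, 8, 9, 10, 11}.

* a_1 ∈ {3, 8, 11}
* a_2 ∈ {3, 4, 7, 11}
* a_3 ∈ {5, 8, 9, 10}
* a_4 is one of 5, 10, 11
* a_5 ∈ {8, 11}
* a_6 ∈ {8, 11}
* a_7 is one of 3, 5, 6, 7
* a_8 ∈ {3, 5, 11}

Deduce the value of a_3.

a_5 and a_6 share exactly the 2 values {8, 11}; by pigeonhole those values go to them, so strike 8, 11 from a_1, a_2, a_3, a_4, a_8.
a_1 has just one choice, so a_1 = 3. Eliminate 3 elsewhere: a_2, a_7, a_8.
a_8 has just one choice, so a_8 = 5. Remove 5 from a_3, a_4, a_7.
a_4 must be 10 (only option left). Strike 10 from a_3.
So a_3 = 9.

9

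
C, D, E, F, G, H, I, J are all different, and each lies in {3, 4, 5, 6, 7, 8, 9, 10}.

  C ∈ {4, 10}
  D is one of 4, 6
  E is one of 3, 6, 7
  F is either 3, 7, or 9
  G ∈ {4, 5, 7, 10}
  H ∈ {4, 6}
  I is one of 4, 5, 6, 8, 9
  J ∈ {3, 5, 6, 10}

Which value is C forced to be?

10

Among the 8 variables, 8 fits only I (and all 8 values in {3, 4, 5, 6, 7, 8, 9, 10} must be used), so I = 8.
The 7 still-open variables together cover exactly {3, 4, 5, 6, 7, 9, 10} — 7 values for 7 variables — and 9 appears only in F's list, so F = 9.
D and H share exactly the 2 values {4, 6}; by pigeonhole those values go to them, so strike 4, 6 from C, E, G, J.
So C = 10.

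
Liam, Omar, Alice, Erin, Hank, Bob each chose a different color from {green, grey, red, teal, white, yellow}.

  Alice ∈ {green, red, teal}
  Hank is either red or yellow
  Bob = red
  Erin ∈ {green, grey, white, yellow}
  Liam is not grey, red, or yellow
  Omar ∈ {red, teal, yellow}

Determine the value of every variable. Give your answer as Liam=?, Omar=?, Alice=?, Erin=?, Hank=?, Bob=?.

Bob's domain is down to {red}, so Bob = red. Strike red from Omar, Alice, Hank.
Hank has just one choice, so Hank = yellow. Strike yellow from Omar, Erin.
Omar's domain is down to {teal}, so Omar = teal. So Liam, Alice can't be teal.
Alice must be green (only option left). Eliminate green elsewhere: Liam, Erin.
Liam has just one choice, so Liam = white. Strike white from Erin.
That leaves Erin = grey.

Liam=white, Omar=teal, Alice=green, Erin=grey, Hank=yellow, Bob=red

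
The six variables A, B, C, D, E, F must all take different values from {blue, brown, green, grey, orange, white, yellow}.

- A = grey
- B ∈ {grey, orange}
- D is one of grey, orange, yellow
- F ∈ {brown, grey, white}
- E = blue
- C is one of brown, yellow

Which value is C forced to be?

brown

A's domain is down to {grey}, so A = grey. Strike grey from B, D, F.
That leaves B = orange. Remove orange from D.
D's domain is down to {yellow}, so D = yellow. Eliminate yellow elsewhere: C.
So C = brown.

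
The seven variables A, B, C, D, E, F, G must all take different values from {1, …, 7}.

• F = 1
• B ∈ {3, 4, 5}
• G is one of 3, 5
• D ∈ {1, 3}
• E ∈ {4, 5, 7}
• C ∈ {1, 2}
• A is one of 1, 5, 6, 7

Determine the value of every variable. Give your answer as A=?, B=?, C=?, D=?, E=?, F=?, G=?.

A=6, B=4, C=2, D=3, E=7, F=1, G=5

F's domain is down to {1}, so F = 1. Eliminate 1 elsewhere: A, C, D.
C's domain is down to {2}, so C = 2.
D's domain is down to {3}, so D = 3. Remove 3 from B, G.
That leaves G = 5. Strike 5 from A, B, E.
B's domain is down to {4}, so B = 4. So E can't be 4.
E must be 7 (only option left). Eliminate 7 elsewhere: A.
A's domain is down to {6}, so A = 6.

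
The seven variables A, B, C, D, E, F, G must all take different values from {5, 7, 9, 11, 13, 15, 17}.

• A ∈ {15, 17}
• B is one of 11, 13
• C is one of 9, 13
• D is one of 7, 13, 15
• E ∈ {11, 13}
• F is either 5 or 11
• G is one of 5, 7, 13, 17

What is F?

5

The 7 variables together cover exactly {5, 7, 9, 11, 13, 15, 17} — 7 values for 7 variables — and 9 appears only in C's list, so C = 9.
B and E share exactly the 2 values {11, 13}; by pigeonhole those values go to them, so strike 11, 13 from D, F, G.
So F = 5.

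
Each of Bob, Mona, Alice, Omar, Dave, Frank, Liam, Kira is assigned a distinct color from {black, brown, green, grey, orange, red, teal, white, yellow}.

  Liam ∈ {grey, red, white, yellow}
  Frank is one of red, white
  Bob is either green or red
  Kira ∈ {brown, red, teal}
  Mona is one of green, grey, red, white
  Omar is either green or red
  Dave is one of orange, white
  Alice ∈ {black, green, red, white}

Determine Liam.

Bob and Omar between them cover only {green, red} — a naked pair. Remove those values from Mona, Alice, Frank, Liam, Kira.
Frank must be white (only option left). Remove white from Mona, Alice, Dave, Liam.
That leaves Mona = grey. Eliminate grey elsewhere: Liam.
So Liam = yellow.

yellow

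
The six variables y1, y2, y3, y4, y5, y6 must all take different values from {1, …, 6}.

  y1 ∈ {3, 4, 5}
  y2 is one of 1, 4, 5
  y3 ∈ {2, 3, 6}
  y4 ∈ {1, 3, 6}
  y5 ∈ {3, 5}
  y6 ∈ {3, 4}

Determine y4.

6

The 6 variables together cover exactly {1, 2, 3, 4, 5, 6} — 6 values for 6 variables — and 2 appears only in y3's list, so y3 = 2.
The 5 still-open variables together cover exactly {1, 3, 4, 5, 6} — 5 values for 5 variables — and 6 appears only in y4's list, so y4 = 6.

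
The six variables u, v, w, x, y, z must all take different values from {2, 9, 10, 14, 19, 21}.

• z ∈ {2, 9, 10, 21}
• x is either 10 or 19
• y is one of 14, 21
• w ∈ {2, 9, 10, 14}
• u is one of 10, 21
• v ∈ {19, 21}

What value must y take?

14

The 3 variables u, v, x are confined to {10, 19, 21}, which locks those values in; drop them from w, y, z.
So y = 14.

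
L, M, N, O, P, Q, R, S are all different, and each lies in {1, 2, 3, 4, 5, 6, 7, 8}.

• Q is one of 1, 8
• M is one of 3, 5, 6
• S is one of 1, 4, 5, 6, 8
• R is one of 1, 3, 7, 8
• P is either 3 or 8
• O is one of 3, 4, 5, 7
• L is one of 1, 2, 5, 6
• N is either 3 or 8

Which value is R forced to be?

The 8 variables draw from only 8 values {1, 2, 3, 4, 5, 6, 7, 8}, so each is used; only L can be 2, hence L = 2.
N and P share exactly the 2 values {3, 8}; by pigeonhole those values go to them, so strike 3, 8 from M, O, Q, R, S.
Q has just one choice, so Q = 1. Strike 1 from R, S.
So R = 7.

7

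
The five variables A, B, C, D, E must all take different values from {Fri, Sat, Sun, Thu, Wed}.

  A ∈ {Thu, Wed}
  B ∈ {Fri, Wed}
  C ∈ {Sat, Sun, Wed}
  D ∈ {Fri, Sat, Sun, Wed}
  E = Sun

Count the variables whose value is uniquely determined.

E has just one choice, so E = Sun. So C, D can't be Sun.
The 4 still-open variables together cover exactly {Fri, Sat, Thu, Wed} — 4 values for 4 variables — and Thu appears only in A's list, so A = Thu.
Determined: A=Thu, E=Sun. The other variables each still have more than one consistent value. That makes 2.

2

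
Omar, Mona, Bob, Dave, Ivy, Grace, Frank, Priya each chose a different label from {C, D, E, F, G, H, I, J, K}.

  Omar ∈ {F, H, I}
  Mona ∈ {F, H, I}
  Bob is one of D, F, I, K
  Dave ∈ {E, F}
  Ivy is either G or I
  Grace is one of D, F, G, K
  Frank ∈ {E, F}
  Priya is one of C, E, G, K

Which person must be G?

The 8 variables draw from only 8 values {C, D, E, F, G, H, I, K}, so each is used; only Priya can be C, hence Priya = C.
Dave and Frank share exactly the 2 values {E, F}; by pigeonhole those values go to them, so strike E, F from Omar, Mona, Bob, Grace.
The 2 variables Omar and Mona are confined to {H, I}, which locks those values in; drop them from Bob, Ivy.
So G goes to Ivy.

Ivy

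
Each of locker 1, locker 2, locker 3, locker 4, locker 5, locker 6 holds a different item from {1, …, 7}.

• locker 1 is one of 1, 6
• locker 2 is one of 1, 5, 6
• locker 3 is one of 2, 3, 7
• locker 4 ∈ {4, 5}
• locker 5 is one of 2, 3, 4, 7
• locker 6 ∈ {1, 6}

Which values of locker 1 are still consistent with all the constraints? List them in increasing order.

locker 1 and locker 6 between them cover only {1, 6} — a naked pair. Remove those values from locker 2.
locker 2 must be 5 (only option left). So locker 4 can't be 5.
locker 4 has just one choice, so locker 4 = 4. Eliminate 4 elsewhere: locker 5.
No further eliminations apply; locker 1 can still be any of 1, 6.

1, 6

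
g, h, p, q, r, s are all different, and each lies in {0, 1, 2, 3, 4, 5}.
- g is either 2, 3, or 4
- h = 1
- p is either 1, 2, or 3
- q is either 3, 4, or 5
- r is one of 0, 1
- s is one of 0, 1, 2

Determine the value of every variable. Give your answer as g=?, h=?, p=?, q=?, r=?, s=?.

h's domain is down to {1}, so h = 1. So p, r, s can't be 1.
r has just one choice, so r = 0. So s can't be 0.
s has just one choice, so s = 2. Eliminate 2 elsewhere: g, p.
That leaves p = 3. Remove 3 from g, q.
g's domain is down to {4}, so g = 4. So q can't be 4.
q's domain is down to {5}, so q = 5.

g=4, h=1, p=3, q=5, r=0, s=2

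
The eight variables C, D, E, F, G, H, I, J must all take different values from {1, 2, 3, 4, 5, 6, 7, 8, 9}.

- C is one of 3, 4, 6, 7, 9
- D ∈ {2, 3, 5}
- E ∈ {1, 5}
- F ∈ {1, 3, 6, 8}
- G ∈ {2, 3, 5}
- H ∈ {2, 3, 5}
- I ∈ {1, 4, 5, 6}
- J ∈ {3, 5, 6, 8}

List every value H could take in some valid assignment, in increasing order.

2, 3, 5

D, G, H share exactly the 3 values {2, 3, 5}; by pigeonhole those values go to them, so strike 2, 3, 5 from C, E, F, I, J.
E's domain is down to {1}, so E = 1. Remove 1 from F, I.
F and J share exactly the 2 values {6, 8}; by pigeonhole those values go to them, so strike 6, 8 from C, I.
That leaves I = 4. Eliminate 4 elsewhere: C.
No further eliminations apply; H can still be any of 2, 3, 5.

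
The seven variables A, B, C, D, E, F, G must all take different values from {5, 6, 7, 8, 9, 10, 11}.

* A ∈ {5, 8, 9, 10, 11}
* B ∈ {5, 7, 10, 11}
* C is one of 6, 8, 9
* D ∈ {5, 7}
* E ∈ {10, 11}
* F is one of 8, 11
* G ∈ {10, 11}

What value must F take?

The 7 variables together cover exactly {5, 6, 7, 8, 9, 10, 11} — 7 values for 7 variables — and 6 appears only in C's list, so C = 6.
The 6 still-open variables draw from only 6 values {5, 7, 8, 9, 10, 11}, so each is used; only A can be 9, hence A = 9.
The 5 still-open variables together cover exactly {5, 7, 8, 10, 11} — 5 values for 5 variables — and 8 appears only in F's list, so F = 8.

8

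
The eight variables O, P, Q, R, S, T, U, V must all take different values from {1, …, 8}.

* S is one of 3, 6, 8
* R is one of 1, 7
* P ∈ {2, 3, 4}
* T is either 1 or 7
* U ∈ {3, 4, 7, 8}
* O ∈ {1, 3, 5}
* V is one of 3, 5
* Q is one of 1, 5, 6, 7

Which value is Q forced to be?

The 8 variables draw from only 8 values {1, 2, 3, 4, 5, 6, 7, 8}, so each is used; only P can be 2, hence P = 2.
The 7 still-open variables together cover exactly {1, 3, 4, 5, 6, 7, 8} — 7 values for 7 variables — and 4 appears only in U's list, so U = 4.
The 6 still-open variables together cover exactly {1, 3, 5, 6, 7, 8} — 6 values for 6 variables — and 8 appears only in S's list, so S = 8.
The 5 still-open variables draw from only 5 values {1, 3, 5, 6, 7}, so each is used; only Q can be 6, hence Q = 6.

6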